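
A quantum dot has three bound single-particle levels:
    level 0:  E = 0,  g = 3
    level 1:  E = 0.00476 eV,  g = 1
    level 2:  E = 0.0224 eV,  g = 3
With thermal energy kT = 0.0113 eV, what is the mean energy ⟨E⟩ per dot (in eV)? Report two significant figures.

Eᵢ/kT = 0, 0.4212, 1.982.
Z = Σ gᵢe^(−Eᵢ/kT) = 3·e^(−0) + 1·e^(−0.4212) + 3·e^(−1.982) = 3.000 + 0.6563 + 0.4134 = 4.070.
⟨E⟩ = Σ Eᵢ gᵢe^(−Eᵢ/kT) / Z = (0·3.000 + 0.00476·0.6563 + 0.0224·0.4134) / 4.070 = 0.0030 eV.

0.0030 eV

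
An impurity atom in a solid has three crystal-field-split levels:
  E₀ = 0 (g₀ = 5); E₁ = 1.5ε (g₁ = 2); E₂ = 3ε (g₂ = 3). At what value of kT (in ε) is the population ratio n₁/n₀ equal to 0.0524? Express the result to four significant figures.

n₁/n₀ = (g₁/g₀) exp[−(E₁−E₀)/kT] = 0.0524.
⇒ (E₁−E₀)/kT = ln((2/5)/0.0524) = ln(7.63359) = 2.03256.
kT = 1.5ε / 2.03256 = 0.7380 ε.

0.7380 ε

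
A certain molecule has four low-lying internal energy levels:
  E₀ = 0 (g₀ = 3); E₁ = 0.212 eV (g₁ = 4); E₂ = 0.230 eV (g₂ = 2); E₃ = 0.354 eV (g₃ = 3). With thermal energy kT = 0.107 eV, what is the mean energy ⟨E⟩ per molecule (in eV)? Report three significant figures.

0.0538 eV

Eᵢ/kT = 0, 1.9813, 2.1495, 3.3084.
Z = Σ gᵢe^(−Eᵢ/kT) = 3·e^(−0) + 4·e^(−1.9813) + 2·e^(−2.1495) + 3·e^(−3.3084) = 3.0000 + 0.55156 + 0.23308 + 0.10972 = 3.8944.
⟨E⟩ = Σ Eᵢ gᵢe^(−Eᵢ/kT) / Z = (0·3.0000 + 0.212·0.55156 + 0.230·0.23308 + 0.354·0.10972) / 3.8944 = 0.0538 eV.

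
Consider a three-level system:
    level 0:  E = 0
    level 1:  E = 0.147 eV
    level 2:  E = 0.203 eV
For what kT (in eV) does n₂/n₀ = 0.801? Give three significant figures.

n₂/n₀ = exp[−(E₂−E₀)/kT] = 0.801.
⇒ (E₂−E₀)/kT = ln(1/0.801) = ln(1.2484) = 0.22186.
kT = 0.203 eV / 0.22186 = 0.915 eV.

0.915 eV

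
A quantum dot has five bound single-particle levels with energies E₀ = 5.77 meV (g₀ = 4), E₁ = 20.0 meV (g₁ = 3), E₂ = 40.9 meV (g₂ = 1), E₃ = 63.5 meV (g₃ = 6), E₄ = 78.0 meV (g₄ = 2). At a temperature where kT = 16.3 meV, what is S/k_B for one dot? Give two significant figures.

2.1

Eᵢ/kT = 0.3540, 1.227, 2.509, 3.896, 4.785.
Z = Σ gᵢe^(−Eᵢ/kT) = 4·e^(−0.3540) + 3·e^(−1.227) + 1·e^(−2.509) + 6·e^(−3.896) + 2·e^(−4.785) = 2.807 + 0.8795 + 0.08135 + 0.1219 + 0.01671 = 3.906.
⟨E⟩ = Σ EᵢPᵢ = 11.82 meV.
S/k_B = ln Z + ⟨E⟩/kT = ln(3.906) + 11.82/16.3 = 1.363 + 0.7252 = 2.1.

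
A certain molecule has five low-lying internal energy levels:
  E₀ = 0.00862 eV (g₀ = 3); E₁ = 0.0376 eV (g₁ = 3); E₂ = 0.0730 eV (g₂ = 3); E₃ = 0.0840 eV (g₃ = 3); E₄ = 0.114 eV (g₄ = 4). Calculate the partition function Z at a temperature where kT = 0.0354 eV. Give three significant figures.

Eᵢ/kT = 0.24350, 1.0621, 2.0621, 2.3729, 3.2203.
Z = Σ gᵢe^(−Eᵢ/kT) = 3·e^(−0.24350) + 3·e^(−1.0621) + 3·e^(−2.0621) + 3·e^(−2.3729) + 4·e^(−3.2203) = 2.3516 + 1.0372 + 0.38156 + 0.27963 + 0.15977 = 4.2098.

Z = 4.21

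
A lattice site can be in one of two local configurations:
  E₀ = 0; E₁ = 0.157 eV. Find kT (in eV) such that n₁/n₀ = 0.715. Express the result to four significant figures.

0.4680 eV

n₁/n₀ = exp[−(E₁−E₀)/kT] = 0.715.
⇒ (E₁−E₀)/kT = ln(1/0.715) = ln(1.39860) = 0.335472.
kT = 0.157 eV / 0.335472 = 0.4680 eV.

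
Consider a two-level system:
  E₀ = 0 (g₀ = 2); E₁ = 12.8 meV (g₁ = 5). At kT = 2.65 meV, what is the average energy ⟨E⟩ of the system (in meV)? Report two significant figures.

Eᵢ/kT = 0, 4.830.
Z = Σ gᵢe^(−Eᵢ/kT) = 2·e^(−0) + 5·e^(−4.830) = 2.000 + 0.03993 = 2.040.
⟨E⟩ = Σ Eᵢ gᵢe^(−Eᵢ/kT) / Z = (0·2.000 + 12.8·0.03993) / 2.040 = 0.25 meV.

0.25 meV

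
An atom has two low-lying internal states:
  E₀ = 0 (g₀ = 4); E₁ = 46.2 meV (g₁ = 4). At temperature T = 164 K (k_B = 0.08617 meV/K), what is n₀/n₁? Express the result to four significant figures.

26.29

k_BT = 0.08617 × 164 K = 14.1319 meV.
n₀/n₁ = (g₀/g₁) exp[−(E₀−E₁)/kT] = (4/4) × exp(−(-46.2 meV)/(14.1319 meV)) = (4/4) × exp(3.26920) = 26.29.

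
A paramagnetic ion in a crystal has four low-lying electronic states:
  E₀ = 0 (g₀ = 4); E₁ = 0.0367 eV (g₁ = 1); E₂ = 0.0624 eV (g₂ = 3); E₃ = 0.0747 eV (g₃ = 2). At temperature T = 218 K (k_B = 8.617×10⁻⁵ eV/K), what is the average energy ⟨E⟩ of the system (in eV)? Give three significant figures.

0.00344 eV

k_BT = 8.617×10⁻⁵ × 218 K = 0.018785 eV.
Eᵢ/kT = 0, 1.9537, 3.3218, 3.9766.
Z = Σ gᵢe^(−Eᵢ/kT) = 4·e^(−0) + 1·e^(−1.9537) + 3·e^(−3.3218) + 2·e^(−3.9766) = 4.0000 + 0.14175 + 0.10826 + 0.037499 = 4.2875.
⟨E⟩ = Σ Eᵢ gᵢe^(−Eᵢ/kT) / Z = (0·4.0000 + 0.0367·0.14175 + 0.0624·0.10826 + 0.0747·0.037499) / 4.2875 = 0.00344 eV.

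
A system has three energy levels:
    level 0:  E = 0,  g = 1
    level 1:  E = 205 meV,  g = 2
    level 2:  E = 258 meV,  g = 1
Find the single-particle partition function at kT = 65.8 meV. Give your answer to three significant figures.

Z = 1.11

Eᵢ/kT = 0, 3.1155, 3.9210.
Z = Σ gᵢe^(−Eᵢ/kT) = 1·e^(−0) + 2·e^(−3.1155) + 1·e^(−3.9210) = 1.0000 + 0.088713 + 0.019821 = 1.1085.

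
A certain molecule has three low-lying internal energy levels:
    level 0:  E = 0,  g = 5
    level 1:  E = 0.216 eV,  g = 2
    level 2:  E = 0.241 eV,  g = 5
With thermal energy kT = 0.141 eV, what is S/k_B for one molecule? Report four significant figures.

2.195

Eᵢ/kT = 0, 1.53191, 1.70922.
Z = Σ gᵢe^(−Eᵢ/kT) = 5·e^(−0) + 2·e^(−1.53191) + 5·e^(−1.70922) = 5.00000 + 0.432245 + 0.905035 = 6.33728.
⟨E⟩ = Σ EᵢPᵢ = 0.0491502 eV.
S/k_B = ln Z + ⟨E⟩/kT = ln(6.33728) + 0.0491502/0.141 = 1.84645 + 0.348583 = 2.195.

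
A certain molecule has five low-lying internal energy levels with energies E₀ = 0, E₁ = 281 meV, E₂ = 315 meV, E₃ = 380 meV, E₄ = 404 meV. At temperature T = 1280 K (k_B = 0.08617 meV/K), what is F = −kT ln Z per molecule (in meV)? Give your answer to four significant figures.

k_BT = 0.08617 × 1280 K = 110.298 meV.
Eᵢ/kT = 0, 2.54764, 2.85590, 3.44521, 3.66280.
Z = Σ e^(−Eᵢ/kT) = e^(−0) + e^(−2.54764) + e^(−2.85590) + e^(−3.44521) + e^(−3.66280) = 1.00000 + 0.0782662 + 0.0575040 + 0.0318981 + 0.0256606 = 1.19333.
F = −kT ln Z = −110.298 × ln(1.19333) = −110.298 × 0.176748 = -19.49 meV.

-19.49 meV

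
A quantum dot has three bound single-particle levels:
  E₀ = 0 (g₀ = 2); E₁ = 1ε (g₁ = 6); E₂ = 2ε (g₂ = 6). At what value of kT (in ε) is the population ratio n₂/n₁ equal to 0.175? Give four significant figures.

0.5737 ε

n₂/n₁ = (g₂/g₁) exp[−(E₂−E₁)/kT] = 0.175.
⇒ (E₂−E₁)/kT = ln((6/6)/0.175) = ln(5.71429) = 1.74297.
kT = 1ε / 1.74297 = 0.5737 ε.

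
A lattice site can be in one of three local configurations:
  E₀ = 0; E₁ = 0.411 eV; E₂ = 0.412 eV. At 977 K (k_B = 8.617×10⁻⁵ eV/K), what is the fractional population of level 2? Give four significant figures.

k_BT = 8.617×10⁻⁵ × 977 K = 0.0841881 eV.
Eᵢ/kT = 0, 4.88193, 4.89380.
Z = Σ e^(−Eᵢ/kT) = e^(−0) + e^(−4.88193) + e^(−4.89380) = 1.00000 + 0.00758237 + 0.00749290 = 1.01508.
P₂ = e^(−E₂/kT) / Z = 0.00749290/1.01508 = 0.007382.

0.007382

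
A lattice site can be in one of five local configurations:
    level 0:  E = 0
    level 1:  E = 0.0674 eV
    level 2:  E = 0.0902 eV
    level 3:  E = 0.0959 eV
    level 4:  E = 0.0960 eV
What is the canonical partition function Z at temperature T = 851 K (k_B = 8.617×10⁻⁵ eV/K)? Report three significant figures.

k_BT = 8.617×10⁻⁵ × 851 K = 0.073331 eV.
Eᵢ/kT = 0, 0.91912, 1.2300, 1.3078, 1.3091.
Z = Σ e^(−Eᵢ/kT) = e^(−0) + e^(−0.91912) + e^(−1.2300) + e^(−1.3078) + e^(−1.3091) = 1.0000 + 0.39887 + 0.29229 + 0.27041 + 0.27006 = 2.2316.

Z = 2.23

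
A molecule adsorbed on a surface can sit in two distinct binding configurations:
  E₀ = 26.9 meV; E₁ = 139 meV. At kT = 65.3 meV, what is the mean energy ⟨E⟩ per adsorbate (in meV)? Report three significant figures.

Eᵢ/kT = 0.41194, 2.1286.
Z = Σ e^(−Eᵢ/kT) = e^(−0.41194) + e^(−2.1286) = 0.66236 + 0.11900 = 0.78136.
⟨E⟩ = Σ Eᵢ e^(−Eᵢ/kT) / Z = (26.9·0.66236 + 139·0.11900) / 0.78136 = 44.0 meV.

44.0 meV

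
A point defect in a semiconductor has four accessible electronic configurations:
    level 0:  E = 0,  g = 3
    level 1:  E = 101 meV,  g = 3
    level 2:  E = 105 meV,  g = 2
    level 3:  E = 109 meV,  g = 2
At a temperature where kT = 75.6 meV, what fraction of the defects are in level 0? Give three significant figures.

0.630

Eᵢ/kT = 0, 1.3360, 1.3889, 1.4418.
Z = Σ gᵢe^(−Eᵢ/kT) = 3·e^(−0) + 3·e^(−1.3360) + 2·e^(−1.3889) + 2·e^(−1.4418) = 3.0000 + 0.78869 + 0.49870 + 0.47300 = 4.7604.
P₀ = g₀ e^(−E₀/kT) / Z = 3.0000/4.7604 = 0.630.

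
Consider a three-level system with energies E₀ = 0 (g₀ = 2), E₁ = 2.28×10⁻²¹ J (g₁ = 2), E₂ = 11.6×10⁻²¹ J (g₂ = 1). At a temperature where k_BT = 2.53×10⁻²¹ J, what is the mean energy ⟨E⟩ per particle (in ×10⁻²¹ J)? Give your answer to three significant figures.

Eᵢ/kT = 0, 0.90119, 4.5850.
Z = Σ gᵢe^(−Eᵢ/kT) = 2·e^(−0) + 2·e^(−0.90119) + 1·e^(−4.5850) = 2.0000 + 0.81217 + 0.010204 = 2.8224.
⟨E⟩ = Σ Eᵢ gᵢe^(−Eᵢ/kT) / Z = (0·2.0000 + 2.28·0.81217 + 11.6·0.010204) / 2.8224 = 0.698 ×10⁻²¹ J.

0.698 ×10⁻²¹ J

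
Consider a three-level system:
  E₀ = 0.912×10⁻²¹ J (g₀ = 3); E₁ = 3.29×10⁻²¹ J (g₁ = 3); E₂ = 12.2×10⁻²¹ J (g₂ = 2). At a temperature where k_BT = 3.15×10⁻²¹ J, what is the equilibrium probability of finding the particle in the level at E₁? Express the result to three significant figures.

Eᵢ/kT = 0.28952, 1.0444, 3.8730.
Z = Σ gᵢe^(−Eᵢ/kT) = 3·e^(−0.28952) + 3·e^(−1.0444) + 2·e^(−3.8730) = 2.2459 + 1.0557 + 0.041592 = 3.3432.
P₁ = g₁ e^(−E₁/kT) / Z = 1.0557/3.3432 = 0.316.

0.316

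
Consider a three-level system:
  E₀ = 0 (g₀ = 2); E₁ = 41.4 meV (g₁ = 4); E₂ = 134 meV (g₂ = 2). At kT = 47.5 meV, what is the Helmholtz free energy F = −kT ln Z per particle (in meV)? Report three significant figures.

Eᵢ/kT = 0, 0.87158, 2.8211.
Z = Σ gᵢe^(−Eᵢ/kT) = 2·e^(−0) + 4·e^(−0.87158) + 2·e^(−2.8211) = 2.0000 + 1.6732 + 0.11908 = 3.7923.
F = −kT ln Z = −47.5 × ln(3.7923) = −47.5 × 1.3330 = -63.3 meV.

-63.3 meV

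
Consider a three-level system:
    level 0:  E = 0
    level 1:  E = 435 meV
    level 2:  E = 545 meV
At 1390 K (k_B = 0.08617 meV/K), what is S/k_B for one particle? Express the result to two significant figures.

k_BT = 0.08617 × 1390 K = 119.8 meV.
Eᵢ/kT = 0, 3.631, 4.549.
Z = Σ e^(−Eᵢ/kT) = e^(−0) + e^(−3.631) + e^(−4.549) = 1.000 + 0.02649 + 0.01058 = 1.037.
⟨E⟩ = Σ EᵢPᵢ = 16.67 meV.
S/k_B = ln Z + ⟨E⟩/kT = ln(1.037) + 16.67/119.8 = 0.03633 + 0.1391 = 0.18.

0.18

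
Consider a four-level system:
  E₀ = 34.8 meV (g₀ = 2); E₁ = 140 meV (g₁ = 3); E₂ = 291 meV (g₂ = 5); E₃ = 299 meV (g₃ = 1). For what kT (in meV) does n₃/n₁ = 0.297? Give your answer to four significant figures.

1378 meV

n₃/n₁ = (g₃/g₁) exp[−(E₃−E₁)/kT] = 0.297.
⇒ (E₃−E₁)/kT = ln((1/3)/0.297) = ln(1.12233) = 0.115407.
kT = 159 meV / 0.115407 = 1378 meV.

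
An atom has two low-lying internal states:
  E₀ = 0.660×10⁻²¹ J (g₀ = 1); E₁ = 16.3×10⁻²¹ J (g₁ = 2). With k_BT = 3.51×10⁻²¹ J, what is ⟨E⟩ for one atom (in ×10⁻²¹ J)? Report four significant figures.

1.015 ×10⁻²¹ J

Eᵢ/kT = 0.188034, 4.64387.
Z = Σ gᵢe^(−Eᵢ/kT) = 1·e^(−0.188034) + 2·e^(−4.64387) = 0.828587 + 0.0192408 = 0.847828.
⟨E⟩ = Σ Eᵢ gᵢe^(−Eᵢ/kT) / Z = (0.660·0.828587 + 16.3·0.0192408) / 0.847828 = 1.015 ×10⁻²¹ J.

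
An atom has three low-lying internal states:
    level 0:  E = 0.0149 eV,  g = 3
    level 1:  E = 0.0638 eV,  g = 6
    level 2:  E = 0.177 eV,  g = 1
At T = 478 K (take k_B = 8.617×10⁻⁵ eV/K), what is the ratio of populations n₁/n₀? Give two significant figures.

0.61

k_BT = 8.617×10⁻⁵ × 478 K = 0.04119 eV.
n₁/n₀ = (g₁/g₀) exp[−(E₁−E₀)/kT] = (6/3) × exp(−(0.0489 eV)/(0.04119 eV)) = (6/3) × exp(-1.187) = 0.61.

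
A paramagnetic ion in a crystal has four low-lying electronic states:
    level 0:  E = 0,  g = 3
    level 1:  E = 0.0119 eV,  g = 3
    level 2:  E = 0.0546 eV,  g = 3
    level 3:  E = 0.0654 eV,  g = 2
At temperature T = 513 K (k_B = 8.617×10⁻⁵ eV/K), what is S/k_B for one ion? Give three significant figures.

k_BT = 8.617×10⁻⁵ × 513 K = 0.044205 eV.
Eᵢ/kT = 0, 0.26920, 1.2352, 1.4795.
Z = Σ gᵢe^(−Eᵢ/kT) = 3·e^(−0) + 3·e^(−0.26920) + 3·e^(−1.2352) + 2·e^(−1.4795) = 3.0000 + 2.2920 + 0.87233 + 0.45550 = 6.6198.
⟨E⟩ = Σ EᵢPᵢ = 0.015815 eV.
S/k_B = ln Z + ⟨E⟩/kT = ln(6.6198) + 0.015815/0.044205 = 1.8901 + 0.35776 = 2.25.

2.25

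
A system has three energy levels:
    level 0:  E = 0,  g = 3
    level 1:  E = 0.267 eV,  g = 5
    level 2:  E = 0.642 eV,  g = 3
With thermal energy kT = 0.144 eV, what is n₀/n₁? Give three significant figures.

3.83

n₀/n₁ = (g₀/g₁) exp[−(E₀−E₁)/kT] = (3/5) × exp(−(-0.267 eV)/(0.144 eV)) = (3/5) × exp(1.8542) = 3.83.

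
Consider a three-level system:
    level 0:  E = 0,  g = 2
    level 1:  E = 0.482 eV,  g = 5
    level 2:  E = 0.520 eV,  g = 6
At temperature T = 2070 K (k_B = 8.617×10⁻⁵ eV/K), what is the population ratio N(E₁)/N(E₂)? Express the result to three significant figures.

1.03

k_BT = 8.617×10⁻⁵ × 2070 K = 0.17837 eV.
n₁/n₂ = (g₁/g₂) exp[−(E₁−E₂)/kT] = (5/6) × exp(−(-0.038 eV)/(0.17837 eV)) = (5/6) × exp(0.21304) = 1.03.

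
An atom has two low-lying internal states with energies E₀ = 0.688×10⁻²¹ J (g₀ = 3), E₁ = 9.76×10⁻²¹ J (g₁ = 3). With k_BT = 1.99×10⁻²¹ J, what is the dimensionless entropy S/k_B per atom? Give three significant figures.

Eᵢ/kT = 0.34573, 4.9045.
Z = Σ gᵢe^(−Eᵢ/kT) = 3·e^(−0.34573) + 3·e^(−4.9045) = 2.1231 + 0.022239 = 2.1453.
⟨E⟩ = Σ EᵢPᵢ = 0.78206 ×10⁻²¹ J.
S/k_B = ln Z + ⟨E⟩/kT = ln(2.1453) + 0.78206/1.99 = 0.76328 + 0.39299 = 1.16.

1.16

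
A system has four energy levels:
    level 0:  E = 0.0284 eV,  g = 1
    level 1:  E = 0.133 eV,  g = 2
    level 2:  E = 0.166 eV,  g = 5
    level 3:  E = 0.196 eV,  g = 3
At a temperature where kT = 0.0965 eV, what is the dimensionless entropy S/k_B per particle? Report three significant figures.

Eᵢ/kT = 0.29430, 1.3782, 1.7202, 2.0311.
Z = Σ gᵢe^(−Eᵢ/kT) = 1·e^(−0.29430) + 2·e^(−1.3782) + 5·e^(−1.7202) + 3·e^(−2.0311) = 0.74505 + 0.50406 + 0.89515 + 0.39357 = 2.5378.
⟨E⟩ = Σ EᵢPᵢ = 0.12370 eV.
S/k_B = ln Z + ⟨E⟩/kT = ln(2.5378) + 0.12370/0.0965 = 0.93130 + 1.2819 = 2.21.

2.21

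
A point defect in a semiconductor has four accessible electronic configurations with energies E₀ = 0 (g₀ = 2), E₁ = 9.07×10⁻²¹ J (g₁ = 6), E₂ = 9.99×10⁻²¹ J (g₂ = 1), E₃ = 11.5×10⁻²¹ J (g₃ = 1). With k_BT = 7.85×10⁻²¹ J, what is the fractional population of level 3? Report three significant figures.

0.0525

Eᵢ/kT = 0, 1.1554, 1.2726, 1.4650.
Z = Σ gᵢe^(−Eᵢ/kT) = 2·e^(−0) + 6·e^(−1.1554) + 1·e^(−1.2726) + 1·e^(−1.4650) = 2.0000 + 1.8896 + 0.28010 + 0.23108 = 4.4008.
P₃ = g₃ e^(−E₃/kT) / Z = 0.23108/4.4008 = 0.0525.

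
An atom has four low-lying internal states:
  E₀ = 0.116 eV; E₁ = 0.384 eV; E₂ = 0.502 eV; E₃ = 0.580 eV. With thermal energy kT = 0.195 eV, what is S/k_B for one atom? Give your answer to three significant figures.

Eᵢ/kT = 0.59487, 1.9692, 2.5744, 2.9744.
Z = Σ e^(−Eᵢ/kT) = e^(−0.59487) + e^(−1.9692) + e^(−2.5744) + e^(−2.9744) = 0.55163 + 0.13957 + 0.076200 + 0.051078 = 0.81848.
⟨E⟩ = Σ EᵢPᵢ = 0.22659 eV.
S/k_B = ln Z + ⟨E⟩/kT = ln(0.81848) + 0.22659/0.195 = -0.20031 + 1.1620 = 0.962.

0.962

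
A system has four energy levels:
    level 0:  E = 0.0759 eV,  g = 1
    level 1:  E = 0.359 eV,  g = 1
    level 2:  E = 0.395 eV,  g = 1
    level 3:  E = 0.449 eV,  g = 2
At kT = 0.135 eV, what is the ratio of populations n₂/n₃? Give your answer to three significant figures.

0.746

n₂/n₃ = (g₂/g₃) exp[−(E₂−E₃)/kT] = (1/2) × exp(−(-0.054 eV)/(0.135 eV)) = (1/2) × exp(0.40000) = 0.746.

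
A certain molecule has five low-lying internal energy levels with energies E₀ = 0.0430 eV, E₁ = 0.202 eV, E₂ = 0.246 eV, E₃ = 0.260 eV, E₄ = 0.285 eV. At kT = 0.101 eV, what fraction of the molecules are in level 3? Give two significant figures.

0.075

Eᵢ/kT = 0.4257, 2.000, 2.436, 2.574, 2.822.
Z = Σ e^(−Eᵢ/kT) = e^(−0.4257) + e^(−2.000) + e^(−2.436) + e^(−2.574) + e^(−2.822) = 0.6533 + 0.1353 + 0.08751 + 0.07623 + 0.05949 = 1.012.
P₃ = e^(−E₃/kT) / Z = 0.07623/1.012 = 0.075.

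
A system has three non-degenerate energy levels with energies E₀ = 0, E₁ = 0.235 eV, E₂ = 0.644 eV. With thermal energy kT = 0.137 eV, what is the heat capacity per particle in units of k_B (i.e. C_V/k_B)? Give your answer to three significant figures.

0.527

Eᵢ/kT = 0, 1.7153, 4.7007.
Z = Σ e^(−Eᵢ/kT) = e^(−0) + e^(−1.7153) + e^(−4.7007) = 1.0000 + 0.17991 + 0.0090889 = 1.1890.
⟨E⟩ = 0.040481 eV, ⟨E²⟩ = 0.011527 eV².
C_V/k_B = (⟨E²⟩ − ⟨E⟩²)/(kT)² = (0.011527 − 0.0016387)/0.018769 = 0.527.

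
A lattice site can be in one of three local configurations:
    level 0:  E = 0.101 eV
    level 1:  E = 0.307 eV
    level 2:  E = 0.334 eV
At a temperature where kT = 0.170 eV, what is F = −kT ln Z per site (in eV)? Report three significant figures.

0.0263 eV

Eᵢ/kT = 0.59412, 1.8059, 1.9647.
Z = Σ e^(−Eᵢ/kT) = e^(−0.59412) + e^(−1.8059) + e^(−1.9647) = 0.55205 + 0.16433 + 0.14020 = 0.85658.
F = −kT ln Z = −0.170 × ln(0.85658) = −0.170 × -0.15481 = 0.0263 eV.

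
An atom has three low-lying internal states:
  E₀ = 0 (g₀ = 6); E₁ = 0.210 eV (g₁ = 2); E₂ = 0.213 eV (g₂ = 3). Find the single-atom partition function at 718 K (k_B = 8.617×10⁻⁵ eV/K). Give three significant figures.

k_BT = 8.617×10⁻⁵ × 718 K = 0.061870 eV.
Eᵢ/kT = 0, 3.3942, 3.4427.
Z = Σ gᵢe^(−Eᵢ/kT) = 6·e^(−0) + 2·e^(−3.3942) + 3·e^(−3.4427) = 6.0000 + 0.067135 + 0.095935 = 6.1631.

Z = 6.16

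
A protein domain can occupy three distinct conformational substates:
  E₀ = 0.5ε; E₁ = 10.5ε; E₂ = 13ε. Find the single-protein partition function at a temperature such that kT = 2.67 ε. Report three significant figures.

Eᵢ/kT = 0.18727, 3.9326, 4.8689.
Z = Σ e^(−Eᵢ/kT) = e^(−0.18727) + e^(−3.9326) + e^(−4.8689) = 0.82922 + 0.019593 + 0.0076818 = 0.85649.

Z = 0.856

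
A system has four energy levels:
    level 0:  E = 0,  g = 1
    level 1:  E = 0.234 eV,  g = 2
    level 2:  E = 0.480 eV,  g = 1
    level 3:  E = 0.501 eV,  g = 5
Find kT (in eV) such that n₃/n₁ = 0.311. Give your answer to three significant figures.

0.128 eV

n₃/n₁ = (g₃/g₁) exp[−(E₃−E₁)/kT] = 0.311.
⇒ (E₃−E₁)/kT = ln((5/2)/0.311) = ln(8.0386) = 2.0843.
kT = 0.267 eV / 2.0843 = 0.128 eV.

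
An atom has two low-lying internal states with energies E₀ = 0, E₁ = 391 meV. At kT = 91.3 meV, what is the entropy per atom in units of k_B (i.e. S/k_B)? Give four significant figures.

0.07204

Eᵢ/kT = 0, 4.28258.
Z = Σ e^(−Eᵢ/kT) = e^(−0) + e^(−4.28258) = 1.00000 + 0.0138070 = 1.01381.
⟨E⟩ = Σ EᵢPᵢ = 5.32500 meV.
S/k_B = ln Z + ⟨E⟩/kT = ln(1.01381) + 5.32500/91.3 = 0.0137155 + 0.0583242 = 0.07204.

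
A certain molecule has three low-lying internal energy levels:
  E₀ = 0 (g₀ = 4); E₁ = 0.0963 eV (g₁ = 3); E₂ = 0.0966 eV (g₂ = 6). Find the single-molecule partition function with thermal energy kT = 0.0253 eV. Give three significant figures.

Z = 4.20

Eᵢ/kT = 0, 3.8063, 3.8182.
Z = Σ gᵢe^(−Eᵢ/kT) = 4·e^(−0) + 3·e^(−3.8063) + 6·e^(−3.8182) = 4.0000 + 0.066691 + 0.13180 = 4.1985.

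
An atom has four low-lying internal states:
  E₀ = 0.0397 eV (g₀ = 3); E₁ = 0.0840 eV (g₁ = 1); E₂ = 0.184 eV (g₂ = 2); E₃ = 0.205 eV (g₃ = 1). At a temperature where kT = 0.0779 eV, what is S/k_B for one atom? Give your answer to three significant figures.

Eᵢ/kT = 0.50963, 1.0783, 2.3620, 2.6316.
Z = Σ gᵢe^(−Eᵢ/kT) = 3·e^(−0.50963) + 1·e^(−1.0783) + 2·e^(−2.3620) + 1·e^(−2.6316) = 1.8022 + 0.34017 + 0.18846 + 0.071963 = 2.4028.
⟨E⟩ = Σ EᵢPᵢ = 0.062240 eV.
S/k_B = ln Z + ⟨E⟩/kT = ln(2.4028) + 0.062240/0.0779 = 0.87663 + 0.79897 = 1.68.

1.68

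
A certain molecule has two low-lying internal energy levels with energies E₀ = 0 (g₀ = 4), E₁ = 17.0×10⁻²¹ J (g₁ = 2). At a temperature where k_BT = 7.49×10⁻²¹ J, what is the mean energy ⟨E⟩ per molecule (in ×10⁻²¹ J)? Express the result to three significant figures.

Eᵢ/kT = 0, 2.2697.
Z = Σ gᵢe^(−Eᵢ/kT) = 4·e^(−0) + 2·e^(−2.2697) = 4.0000 + 0.20669 = 4.2067.
⟨E⟩ = Σ Eᵢ gᵢe^(−Eᵢ/kT) / Z = (0·4.0000 + 17.0·0.20669) / 4.2067 = 0.835 ×10⁻²¹ J.

0.835 ×10⁻²¹ J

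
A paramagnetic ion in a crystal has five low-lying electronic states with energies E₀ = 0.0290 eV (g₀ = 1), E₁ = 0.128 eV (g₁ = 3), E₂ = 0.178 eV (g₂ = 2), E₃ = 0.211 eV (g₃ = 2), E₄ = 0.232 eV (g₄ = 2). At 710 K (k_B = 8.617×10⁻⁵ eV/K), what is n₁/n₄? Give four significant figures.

8.210

k_BT = 8.617×10⁻⁵ × 710 K = 0.0611807 eV.
n₁/n₄ = (g₁/g₄) exp[−(E₁−E₄)/kT] = (3/2) × exp(−(-0.104 eV)/(0.0611807 eV)) = (3/2) × exp(1.69988) = 8.210.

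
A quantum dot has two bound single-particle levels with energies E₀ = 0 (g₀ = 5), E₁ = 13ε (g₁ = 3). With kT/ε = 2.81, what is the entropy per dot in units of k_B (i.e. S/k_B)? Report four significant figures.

Eᵢ/kT = 0, 4.62633.
Z = Σ gᵢe^(−Eᵢ/kT) = 5·e^(−0) + 3·e^(−4.62633) = 5.00000 + 0.0293719 = 5.02937.
⟨E⟩ = Σ EᵢPᵢ = 0.0759210 ε.
S/k_B = ln Z + ⟨E⟩/kT = ln(5.02937) + 0.0759210/2.81 = 1.61529 + 0.0270181 = 1.642.

1.642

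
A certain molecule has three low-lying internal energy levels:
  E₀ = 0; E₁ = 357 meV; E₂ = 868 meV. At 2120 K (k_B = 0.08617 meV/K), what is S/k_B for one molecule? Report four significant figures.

k_BT = 0.08617 × 2120 K = 182.680 meV.
Eᵢ/kT = 0, 1.95424, 4.75148.
Z = Σ e^(−Eᵢ/kT) = e^(−0) + e^(−1.95424) + e^(−4.75148) = 1.00000 + 0.141672 + 0.00863890 = 1.15031.
⟨E⟩ = Σ EᵢPᵢ = 50.4868 meV.
S/k_B = ln Z + ⟨E⟩/kT = ln(1.15031) + 50.4868/182.680 = 0.140031 + 0.276367 = 0.4164.

0.4164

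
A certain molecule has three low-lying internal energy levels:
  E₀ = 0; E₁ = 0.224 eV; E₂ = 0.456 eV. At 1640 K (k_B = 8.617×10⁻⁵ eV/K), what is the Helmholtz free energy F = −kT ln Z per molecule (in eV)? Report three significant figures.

-0.0309 eV

k_BT = 8.617×10⁻⁵ × 1640 K = 0.14132 eV.
Eᵢ/kT = 0, 1.5851, 3.2267.
Z = Σ e^(−Eᵢ/kT) = e^(−0) + e^(−1.5851) + e^(−3.2267) = 1.0000 + 0.20493 + 0.039688 = 1.2446.
F = −kT ln Z = −0.14132 × ln(1.2446) = −0.14132 × 0.21881 = -0.0309 eV.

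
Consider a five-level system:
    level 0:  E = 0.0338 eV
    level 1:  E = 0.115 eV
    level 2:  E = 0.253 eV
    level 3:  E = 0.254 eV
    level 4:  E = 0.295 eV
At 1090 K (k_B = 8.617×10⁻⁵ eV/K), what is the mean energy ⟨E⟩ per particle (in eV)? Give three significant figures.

k_BT = 8.617×10⁻⁵ × 1090 K = 0.093925 eV.
Eᵢ/kT = 0.35986, 1.2244, 2.6936, 2.7043, 3.1408.
Z = Σ e^(−Eᵢ/kT) = e^(−0.35986) + e^(−1.2244) + e^(−2.6936) + e^(−2.7043) + e^(−3.1408) = 0.69777 + 0.29393 + 0.067637 + 0.066917 + 0.043248 = 1.1695.
⟨E⟩ = Σ Eᵢ e^(−Eᵢ/kT) / Z = (0.0338·0.69777 + 0.115·0.29393 + 0.253·0.067637 + 0.254·0.066917 + 0.295·0.043248) / 1.1695 = 0.0891 eV.

0.0891 eV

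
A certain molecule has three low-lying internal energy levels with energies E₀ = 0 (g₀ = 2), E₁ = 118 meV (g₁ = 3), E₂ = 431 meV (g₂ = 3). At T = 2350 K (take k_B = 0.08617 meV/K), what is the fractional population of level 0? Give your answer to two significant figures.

k_BT = 0.08617 × 2350 K = 202.5 meV.
Eᵢ/kT = 0, 0.5827, 2.128.
Z = Σ gᵢe^(−Eᵢ/kT) = 2·e^(−0) + 3·e^(−0.5827) + 3·e^(−2.128) = 2.000 + 1.675 + 0.3572 = 4.032.
P₀ = g₀ e^(−E₀/kT) / Z = 2.000/4.032 = 0.50.

0.50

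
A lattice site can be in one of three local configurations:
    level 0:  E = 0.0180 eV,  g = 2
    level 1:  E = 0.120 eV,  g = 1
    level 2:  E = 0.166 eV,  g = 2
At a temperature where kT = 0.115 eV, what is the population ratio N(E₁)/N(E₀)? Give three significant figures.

0.206

n₁/n₀ = (g₁/g₀) exp[−(E₁−E₀)/kT] = (1/2) × exp(−(0.1020 eV)/(0.115 eV)) = (1/2) × exp(-0.88696) = 0.206.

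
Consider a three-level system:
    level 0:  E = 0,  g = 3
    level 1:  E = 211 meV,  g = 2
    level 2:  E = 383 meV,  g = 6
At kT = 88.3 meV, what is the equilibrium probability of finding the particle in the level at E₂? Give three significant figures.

Eᵢ/kT = 0, 2.3896, 4.3375.
Z = Σ gᵢe^(−Eᵢ/kT) = 3·e^(−0) + 2·e^(−2.3896) + 6·e^(−4.3375) = 3.0000 + 0.18333 + 0.078415 = 3.2617.
P₂ = g₂ e^(−E₂/kT) / Z = 0.078415/3.2617 = 0.0240.

0.0240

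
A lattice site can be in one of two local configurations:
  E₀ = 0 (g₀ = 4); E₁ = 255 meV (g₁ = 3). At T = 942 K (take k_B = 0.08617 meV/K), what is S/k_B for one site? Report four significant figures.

1.517

k_BT = 0.08617 × 942 K = 81.1721 meV.
Eᵢ/kT = 0, 3.14147.
Z = Σ gᵢe^(−Eᵢ/kT) = 4·e^(−0) + 3·e^(−3.14147) = 4.00000 + 0.129658 = 4.12966.
⟨E⟩ = Σ EᵢPᵢ = 8.00618 meV.
S/k_B = ln Z + ⟨E⟩/kT = ln(4.12966) + 8.00618/81.1721 = 1.41820 + 0.0986322 = 1.517.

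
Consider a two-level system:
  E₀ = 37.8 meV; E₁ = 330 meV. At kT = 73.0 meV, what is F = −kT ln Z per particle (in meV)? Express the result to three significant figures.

36.5 meV

Eᵢ/kT = 0.51781, 4.5205.
Z = Σ e^(−Eᵢ/kT) = e^(−0.51781) + e^(−4.5205) = 0.59582 + 0.010884 = 0.60670.
F = −kT ln Z = −73.0 × ln(0.60670) = −73.0 × -0.49972 = 36.5 meV.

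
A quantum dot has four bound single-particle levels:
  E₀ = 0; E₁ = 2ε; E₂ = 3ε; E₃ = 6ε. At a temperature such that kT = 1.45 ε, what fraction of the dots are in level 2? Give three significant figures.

Eᵢ/kT = 0, 1.3793, 2.0690, 4.1379.
Z = Σ e^(−Eᵢ/kT) = e^(−0) + e^(−1.3793) + e^(−2.0690) + e^(−4.1379) = 1.0000 + 0.25175 + 0.12631 + 0.015956 = 1.3940.
P₂ = e^(−E₂/kT) / Z = 0.12631/1.3940 = 0.0906.

0.0906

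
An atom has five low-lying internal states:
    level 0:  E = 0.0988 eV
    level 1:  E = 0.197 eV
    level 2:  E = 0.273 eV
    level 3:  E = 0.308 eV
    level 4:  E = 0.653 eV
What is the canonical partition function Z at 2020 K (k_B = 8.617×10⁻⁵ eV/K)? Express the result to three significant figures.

k_BT = 8.617×10⁻⁵ × 2020 K = 0.17406 eV.
Eᵢ/kT = 0.56762, 1.1318, 1.5684, 1.7695, 3.7516.
Z = Σ e^(−Eᵢ/kT) = e^(−0.56762) + e^(−1.1318) + e^(−1.5684) + e^(−1.7695) + e^(−3.7516) = 0.56687 + 0.32245 + 0.20838 + 0.17042 + 0.023480 = 1.2916.

Z = 1.29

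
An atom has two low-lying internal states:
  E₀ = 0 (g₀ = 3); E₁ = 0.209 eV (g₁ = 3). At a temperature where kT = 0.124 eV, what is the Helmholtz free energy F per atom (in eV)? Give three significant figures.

Eᵢ/kT = 0, 1.6855.
Z = Σ gᵢe^(−Eᵢ/kT) = 3·e^(−0) + 3·e^(−1.6855) = 3.0000 + 0.55606 = 3.5561.
F = −kT ln Z = −0.124 × ln(3.5561) = −0.124 × 1.2687 = -0.157 eV.

-0.157 eV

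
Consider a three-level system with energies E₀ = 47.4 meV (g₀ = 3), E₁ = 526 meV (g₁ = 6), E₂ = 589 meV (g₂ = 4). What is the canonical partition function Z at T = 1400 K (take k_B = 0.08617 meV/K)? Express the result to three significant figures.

k_BT = 0.08617 × 1400 K = 120.64 meV.
Eᵢ/kT = 0.39290, 4.3601, 4.8823.
Z = Σ gᵢe^(−Eᵢ/kT) = 3·e^(−0.39290) + 6·e^(−4.3601) + 4·e^(−4.8823) = 2.0253 + 0.076663 + 0.030318 = 2.1323.

Z = 2.13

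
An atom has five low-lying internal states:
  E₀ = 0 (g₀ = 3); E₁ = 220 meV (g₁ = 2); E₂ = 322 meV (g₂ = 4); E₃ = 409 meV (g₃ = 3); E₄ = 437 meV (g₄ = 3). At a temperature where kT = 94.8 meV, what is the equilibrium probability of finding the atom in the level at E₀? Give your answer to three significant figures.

0.882

Eᵢ/kT = 0, 2.3207, 3.3966, 4.3143, 4.6097.
Z = Σ gᵢe^(−Eᵢ/kT) = 3·e^(−0) + 2·e^(−2.3207) + 4·e^(−3.3966) + 3·e^(−4.3143) + 3·e^(−4.6097) = 3.0000 + 0.19641 + 0.13395 + 0.040128 + 0.029864 = 3.4004.
P₀ = g₀ e^(−E₀/kT) / Z = 3.0000/3.4004 = 0.882.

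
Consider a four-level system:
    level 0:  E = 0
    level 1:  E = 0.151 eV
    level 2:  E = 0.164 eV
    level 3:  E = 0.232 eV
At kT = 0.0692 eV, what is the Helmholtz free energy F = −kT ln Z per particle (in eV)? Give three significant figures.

Eᵢ/kT = 0, 2.1821, 2.3699, 3.3526.
Z = Σ e^(−Eᵢ/kT) = e^(−0) + e^(−2.1821) + e^(−2.3699) + e^(−3.3526) = 1.0000 + 0.11280 + 0.093490 + 0.034993 = 1.2413.
F = −kT ln Z = −0.0692 × ln(1.2413) = −0.0692 × 0.21616 = -0.0150 eV.

-0.0150 eV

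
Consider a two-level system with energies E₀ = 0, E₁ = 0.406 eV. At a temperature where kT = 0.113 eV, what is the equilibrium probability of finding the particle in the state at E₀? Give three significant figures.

Eᵢ/kT = 0, 3.5929.
Z = Σ e^(−Eᵢ/kT) = e^(−0) + e^(−3.5929) = 1.0000 + 0.027518 = 1.0275.
P₀ = e^(−E₀/kT) / Z = 1.0000/1.0275 = 0.973.

0.973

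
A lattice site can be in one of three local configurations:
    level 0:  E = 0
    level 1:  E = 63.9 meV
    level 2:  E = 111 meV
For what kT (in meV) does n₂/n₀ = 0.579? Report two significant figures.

200 meV

n₂/n₀ = exp[−(E₂−E₀)/kT] = 0.579.
⇒ (E₂−E₀)/kT = ln(1/0.579) = ln(1.727) = 0.5464.
kT = 111 meV / 0.5464 = 200 meV.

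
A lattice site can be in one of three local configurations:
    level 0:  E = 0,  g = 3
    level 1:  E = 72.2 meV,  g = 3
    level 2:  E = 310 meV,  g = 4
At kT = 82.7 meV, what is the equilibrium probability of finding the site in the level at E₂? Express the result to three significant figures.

0.0217

Eᵢ/kT = 0, 0.87304, 3.7485.
Z = Σ gᵢe^(−Eᵢ/kT) = 3·e^(−0) + 3·e^(−0.87304) + 4·e^(−3.7485) = 3.0000 + 1.2530 + 0.094212 = 4.3472.
P₂ = g₂ e^(−E₂/kT) / Z = 0.094212/4.3472 = 0.0217.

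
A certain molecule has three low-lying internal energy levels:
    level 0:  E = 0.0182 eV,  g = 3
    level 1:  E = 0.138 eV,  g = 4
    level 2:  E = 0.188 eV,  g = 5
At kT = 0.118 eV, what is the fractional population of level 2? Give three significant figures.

0.210

Eᵢ/kT = 0.15424, 1.1695, 1.5932.
Z = Σ gᵢe^(−Eᵢ/kT) = 3·e^(−0.15424) + 4·e^(−1.1695) + 5·e^(−1.5932) = 2.5712 + 1.2421 + 1.0164 = 4.8297.
P₂ = g₂ e^(−E₂/kT) / Z = 1.0164/4.8297 = 0.210.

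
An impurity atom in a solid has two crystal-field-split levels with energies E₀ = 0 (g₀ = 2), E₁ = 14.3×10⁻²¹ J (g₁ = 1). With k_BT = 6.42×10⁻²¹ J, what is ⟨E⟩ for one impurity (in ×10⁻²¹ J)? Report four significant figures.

Eᵢ/kT = 0, 2.22741.
Z = Σ gᵢe^(−Eᵢ/kT) = 2·e^(−0) + 1·e^(−2.22741) = 2.00000 + 0.107807 = 2.10781.
⟨E⟩ = Σ Eᵢ gᵢe^(−Eᵢ/kT) / Z = (0·2.00000 + 14.3·0.107807) / 2.10781 = 0.7314 ×10⁻²¹ J.

0.7314 ×10⁻²¹ J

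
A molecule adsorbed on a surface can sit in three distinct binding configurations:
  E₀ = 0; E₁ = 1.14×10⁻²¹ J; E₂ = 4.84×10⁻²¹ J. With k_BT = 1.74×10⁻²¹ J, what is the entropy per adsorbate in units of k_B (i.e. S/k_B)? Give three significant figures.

Eᵢ/kT = 0, 0.65517, 2.7816.
Z = Σ e^(−Eᵢ/kT) = e^(−0) + e^(−0.65517) + e^(−2.7816) = 1.0000 + 0.51935 + 0.061939 = 1.5813.
⟨E⟩ = Σ EᵢPᵢ = 0.56399 ×10⁻²¹ J.
S/k_B = ln Z + ⟨E⟩/kT = ln(1.5813) + 0.56399/1.74 = 0.45825 + 0.32413 = 0.782.

0.782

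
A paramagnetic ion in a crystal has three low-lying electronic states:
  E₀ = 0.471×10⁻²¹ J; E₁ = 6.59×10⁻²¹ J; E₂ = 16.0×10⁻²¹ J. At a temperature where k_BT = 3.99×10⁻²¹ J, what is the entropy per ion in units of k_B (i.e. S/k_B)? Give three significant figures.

Eᵢ/kT = 0.11805, 1.6516, 4.0100.
Z = Σ e^(−Eᵢ/kT) = e^(−0.11805) + e^(−1.6516) + e^(−4.0100) = 0.88865 + 0.19174 + 0.018133 = 1.0985.
⟨E⟩ = Σ EᵢPᵢ = 1.7954 ×10⁻²¹ J.
S/k_B = ln Z + ⟨E⟩/kT = ln(1.0985) + 1.7954/3.99 = 0.093946 + 0.44997 = 0.544.

0.544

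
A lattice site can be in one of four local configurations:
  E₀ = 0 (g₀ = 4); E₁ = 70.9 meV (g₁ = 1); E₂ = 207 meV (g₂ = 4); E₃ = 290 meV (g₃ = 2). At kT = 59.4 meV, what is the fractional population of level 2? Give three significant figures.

0.0276

Eᵢ/kT = 0, 1.1936, 3.4848, 4.8822.
Z = Σ gᵢe^(−Eᵢ/kT) = 4·e^(−0) + 1·e^(−1.1936) + 4·e^(−3.4848) + 2·e^(−4.8822) = 4.0000 + 0.30313 + 0.12264 + 0.015161 = 4.4409.
P₂ = g₂ e^(−E₂/kT) / Z = 0.12264/4.4409 = 0.0276.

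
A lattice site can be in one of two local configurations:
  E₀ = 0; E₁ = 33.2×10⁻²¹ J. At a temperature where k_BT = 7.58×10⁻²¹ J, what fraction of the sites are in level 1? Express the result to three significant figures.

0.0124

Eᵢ/kT = 0, 4.3799.
Z = Σ e^(−Eᵢ/kT) = e^(−0) + e^(−4.3799) = 1.0000 + 0.012527 = 1.0125.
P₁ = e^(−E₁/kT) / Z = 0.012527/1.0125 = 0.0124.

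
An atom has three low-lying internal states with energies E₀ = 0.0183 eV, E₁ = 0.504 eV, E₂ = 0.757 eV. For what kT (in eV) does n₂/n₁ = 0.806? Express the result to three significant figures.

1.17 eV

n₂/n₁ = exp[−(E₂−E₁)/kT] = 0.806.
⇒ (E₂−E₁)/kT = ln(1/0.806) = ln(1.2407) = 0.21568.
kT = 0.253 eV / 0.21568 = 1.17 eV.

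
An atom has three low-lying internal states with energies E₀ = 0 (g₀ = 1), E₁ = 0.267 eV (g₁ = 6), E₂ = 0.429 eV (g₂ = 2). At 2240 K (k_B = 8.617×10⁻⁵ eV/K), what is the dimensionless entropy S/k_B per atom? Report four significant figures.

k_BT = 8.617×10⁻⁵ × 2240 K = 0.193021 eV.
Eᵢ/kT = 0, 1.38327, 2.22256.
Z = Σ gᵢe^(−Eᵢ/kT) = 1·e^(−0) + 6·e^(−1.38327) + 2·e^(−2.22256) = 1.00000 + 1.50454 + 0.216663 = 2.72120.
⟨E⟩ = Σ EᵢPᵢ = 0.181780 eV.
S/k_B = ln Z + ⟨E⟩/kT = ln(2.72120) + 0.181780/0.193021 = 1.00107 + 0.941763 = 1.943.

1.943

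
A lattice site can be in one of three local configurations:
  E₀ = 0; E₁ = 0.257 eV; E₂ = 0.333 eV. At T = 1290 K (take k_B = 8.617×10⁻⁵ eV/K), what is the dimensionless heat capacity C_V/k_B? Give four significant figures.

0.7427

k_BT = 8.617×10⁻⁵ × 1290 K = 0.111159 eV.
Eᵢ/kT = 0, 2.31200, 2.99571.
Z = Σ e^(−Eᵢ/kT) = e^(−0) + e^(−2.31200) + e^(−2.99571) = 1.00000 + 0.0990629 + 0.0500011 = 1.14906.
⟨E⟩ = 0.0366469 eV, ⟨E²⟩ = 0.0105195 eV².
C_V/k_B = (⟨E²⟩ − ⟨E⟩²)/(kT)² = (0.0105195 − 0.00134300)/0.0123563 = 0.7427.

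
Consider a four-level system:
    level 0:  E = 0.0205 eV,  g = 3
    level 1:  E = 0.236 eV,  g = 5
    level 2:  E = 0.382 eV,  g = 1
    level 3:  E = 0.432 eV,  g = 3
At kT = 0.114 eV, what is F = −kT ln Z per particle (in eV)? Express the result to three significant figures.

Eᵢ/kT = 0.17982, 2.0702, 3.3509, 3.7895.
Z = Σ gᵢe^(−Eᵢ/kT) = 3·e^(−0.17982) + 5·e^(−2.0702) + 1·e^(−3.3509) + 3·e^(−3.7895) = 2.5063 + 0.63080 + 0.035053 + 0.067821 = 3.2400.
F = −kT ln Z = −0.114 × ln(3.2400) = −0.114 × 1.1756 = -0.134 eV.

-0.134 eV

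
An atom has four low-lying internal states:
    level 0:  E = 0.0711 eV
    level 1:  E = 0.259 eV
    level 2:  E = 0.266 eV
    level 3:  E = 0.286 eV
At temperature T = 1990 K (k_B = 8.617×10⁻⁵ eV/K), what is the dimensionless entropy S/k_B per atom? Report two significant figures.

k_BT = 8.617×10⁻⁵ × 1990 K = 0.1715 eV.
Eᵢ/kT = 0.4146, 1.510, 1.551, 1.668.
Z = Σ e^(−Eᵢ/kT) = e^(−0.4146) + e^(−1.510) + e^(−1.551) + e^(−1.668) = 0.6606 + 0.2209 + 0.2120 + 0.1886 = 1.282.
⟨E⟩ = Σ EᵢPᵢ = 0.1673 eV.
S/k_B = ln Z + ⟨E⟩/kT = ln(1.282) + 0.1673/0.1715 = 0.2484 + 0.9755 = 1.2.

1.2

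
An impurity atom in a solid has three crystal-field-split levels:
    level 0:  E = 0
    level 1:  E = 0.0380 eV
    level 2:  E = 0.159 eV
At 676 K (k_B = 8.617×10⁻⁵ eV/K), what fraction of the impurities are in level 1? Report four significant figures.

0.3284

k_BT = 8.617×10⁻⁵ × 676 K = 0.0582509 eV.
Eᵢ/kT = 0, 0.652350, 2.72957.
Z = Σ e^(−Eᵢ/kT) = e^(−0) + e^(−0.652350) + e^(−2.72957) = 1.00000 + 0.520820 + 0.0652473 = 1.58607.
P₁ = e^(−E₁/kT) / Z = 0.520820/1.58607 = 0.3284.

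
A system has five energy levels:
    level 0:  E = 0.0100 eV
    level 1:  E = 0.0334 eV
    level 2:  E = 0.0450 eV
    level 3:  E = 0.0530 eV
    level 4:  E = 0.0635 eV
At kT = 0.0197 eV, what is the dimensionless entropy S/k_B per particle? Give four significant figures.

1.161

Eᵢ/kT = 0.507614, 1.69543, 2.28426, 2.69036, 3.22335.
Z = Σ e^(−Eᵢ/kT) = e^(−0.507614) + e^(−1.69543) + e^(−2.28426) + e^(−2.69036) + e^(−3.22335) = 0.601930 + 0.183520 + 0.101849 + 0.0678565 + 0.0398214 = 0.994977.
⟨E⟩ = Σ EᵢPᵢ = 0.0229725 eV.
S/k_B = ln Z + ⟨E⟩/kT = ln(0.994977) + 0.0229725/0.0197 = -0.00503566 + 1.16612 = 1.161.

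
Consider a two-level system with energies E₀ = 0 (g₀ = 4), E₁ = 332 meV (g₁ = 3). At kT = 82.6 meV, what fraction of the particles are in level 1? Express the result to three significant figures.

Eᵢ/kT = 0, 4.0194.
Z = Σ gᵢe^(−Eᵢ/kT) = 4·e^(−0) + 3·e^(−4.0194) = 4.0000 + 0.053891 = 4.0539.
P₁ = g₁ e^(−E₁/kT) / Z = 0.053891/4.0539 = 0.0133.

0.0133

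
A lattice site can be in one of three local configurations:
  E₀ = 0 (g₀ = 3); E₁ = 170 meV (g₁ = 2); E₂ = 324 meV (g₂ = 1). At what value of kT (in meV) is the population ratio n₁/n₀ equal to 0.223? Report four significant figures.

n₁/n₀ = (g₁/g₀) exp[−(E₁−E₀)/kT] = 0.223.
⇒ (E₁−E₀)/kT = ln((2/3)/0.223) = ln(2.98954) = 1.09512.
kT = 170 meV / 1.09512 = 155.2 meV.

155.2 meV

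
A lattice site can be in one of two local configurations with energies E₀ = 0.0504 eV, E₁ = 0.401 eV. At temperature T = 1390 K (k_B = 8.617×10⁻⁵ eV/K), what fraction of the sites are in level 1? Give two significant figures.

0.051

k_BT = 8.617×10⁻⁵ × 1390 K = 0.1198 eV.
Eᵢ/kT = 0.4207, 3.347.
Z = Σ e^(−Eᵢ/kT) = e^(−0.4207) + e^(−3.347) = 0.6566 + 0.03519 = 0.6918.
P₁ = e^(−E₁/kT) / Z = 0.03519/0.6918 = 0.051.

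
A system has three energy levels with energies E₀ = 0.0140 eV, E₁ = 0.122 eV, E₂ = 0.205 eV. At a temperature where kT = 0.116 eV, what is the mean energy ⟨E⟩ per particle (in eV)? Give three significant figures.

Eᵢ/kT = 0.12069, 1.0517, 1.7672.
Z = Σ e^(−Eᵢ/kT) = e^(−0.12069) + e^(−1.0517) + e^(−1.7672) = 0.88631 + 0.34934 + 0.17081 = 1.4065.
⟨E⟩ = Σ Eᵢ e^(−Eᵢ/kT) / Z = (0.0140·0.88631 + 0.122·0.34934 + 0.205·0.17081) / 1.4065 = 0.0640 eV.

0.0640 eV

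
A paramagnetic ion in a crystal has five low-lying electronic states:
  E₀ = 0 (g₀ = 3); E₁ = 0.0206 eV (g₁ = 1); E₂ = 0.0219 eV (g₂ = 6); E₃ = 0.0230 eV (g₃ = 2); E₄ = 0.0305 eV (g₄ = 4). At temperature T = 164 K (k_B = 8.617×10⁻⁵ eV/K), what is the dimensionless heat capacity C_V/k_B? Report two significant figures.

0.72

k_BT = 8.617×10⁻⁵ × 164 K = 0.01413 eV.
Eᵢ/kT = 0, 1.458, 1.550, 1.628, 2.159.
Z = Σ gᵢe^(−Eᵢ/kT) = 3·e^(−0) + 1·e^(−1.458) + 6·e^(−1.550) + 2·e^(−1.628) + 4·e^(−2.159) = 3.000 + 0.2327 + 1.273 + 0.3926 + 0.4618 = 5.360.
⟨E⟩ = 0.01041 eV, ⟨E²⟩ = 0.0002512 eV².
C_V/k_B = (⟨E²⟩ − ⟨E⟩²)/(kT)² = (0.0002512 − 0.0001084)/0.0001997 = 0.72.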